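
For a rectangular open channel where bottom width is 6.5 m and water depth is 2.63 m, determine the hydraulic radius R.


For a rectangular section:
Flow area A = b * y = 6.5 * 2.63 = 17.09 m^2.
Wetted perimeter P = b + 2y = 6.5 + 2*2.63 = 11.76 m.
Hydraulic radius R = A/P = 17.09 / 11.76 = 1.4537 m.

1.4537


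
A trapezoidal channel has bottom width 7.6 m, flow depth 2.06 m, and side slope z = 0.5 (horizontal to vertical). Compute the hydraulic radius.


For a trapezoidal section with side slope z:
A = (b + z*y)*y = (7.6 + 0.5*2.06)*2.06 = 17.778 m^2.
P = b + 2*y*sqrt(1 + z^2) = 7.6 + 2*2.06*sqrt(1 + 0.5^2) = 12.206 m.
R = A/P = 17.778 / 12.206 = 1.4564 m.

1.4564


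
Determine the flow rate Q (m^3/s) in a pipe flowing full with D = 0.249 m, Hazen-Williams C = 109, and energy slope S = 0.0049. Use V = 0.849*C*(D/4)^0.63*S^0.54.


For a full circular pipe, R = D/4 = 0.249/4 = 0.0622 m.
V = 0.849 * 109 * 0.0622^0.63 * 0.0049^0.54
  = 0.849 * 109 * 0.173903 * 0.056586
  = 0.9106 m/s.
Pipe area A = pi*D^2/4 = pi*0.249^2/4 = 0.0487 m^2.
Q = A * V = 0.0487 * 0.9106 = 0.0443 m^3/s.

0.0443


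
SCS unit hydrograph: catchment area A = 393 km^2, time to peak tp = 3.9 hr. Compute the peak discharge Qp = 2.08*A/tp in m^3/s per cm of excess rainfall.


SCS formula: Qp = 2.08 * A / tp.
Qp = 2.08 * 393 / 3.9
   = 817.44 / 3.9
   = 209.6 m^3/s per cm.

209.6


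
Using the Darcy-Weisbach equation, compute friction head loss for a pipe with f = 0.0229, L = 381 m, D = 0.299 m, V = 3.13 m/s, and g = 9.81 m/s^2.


Darcy-Weisbach equation: h_f = f * (L/D) * V^2/(2g).
f * L/D = 0.0229 * 381/0.299 = 29.1803.
V^2/(2g) = 3.13^2 / (2*9.81) = 9.7969 / 19.62 = 0.4993 m.
h_f = 29.1803 * 0.4993 = 14.571 m.

14.571


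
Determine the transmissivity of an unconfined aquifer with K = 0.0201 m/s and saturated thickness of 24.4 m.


Transmissivity is defined as T = K * h.
T = 0.0201 * 24.4
  = 0.4904 m^2/s.

0.4904


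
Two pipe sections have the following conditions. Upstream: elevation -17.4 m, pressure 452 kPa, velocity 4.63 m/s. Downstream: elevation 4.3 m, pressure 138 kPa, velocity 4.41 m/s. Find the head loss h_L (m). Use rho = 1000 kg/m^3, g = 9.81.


Total head at each section: H = z + p/(rho*g) + V^2/(2g).
H1 = -17.4 + 452*1000/(1000*9.81) + 4.63^2/(2*9.81)
   = -17.4 + 46.075 + 1.0926
   = 29.768 m.
H2 = 4.3 + 138*1000/(1000*9.81) + 4.41^2/(2*9.81)
   = 4.3 + 14.067 + 0.9912
   = 19.359 m.
h_L = H1 - H2 = 29.768 - 19.359 = 10.41 m.

10.41


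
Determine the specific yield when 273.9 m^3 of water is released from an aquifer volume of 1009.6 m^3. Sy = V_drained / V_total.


Specific yield Sy = Volume drained / Total volume.
Sy = 273.9 / 1009.6
   = 0.2713.

0.2713


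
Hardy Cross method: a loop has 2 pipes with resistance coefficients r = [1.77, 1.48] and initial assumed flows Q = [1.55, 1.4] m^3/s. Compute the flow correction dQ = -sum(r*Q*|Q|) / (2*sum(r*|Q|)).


Numerator terms (r*Q*|Q|): 1.77*1.55*|1.55| = 4.2524; 1.48*1.4*|1.4| = 2.9008.
Sum of numerator = 7.1532.
Denominator terms (r*|Q|): 1.77*|1.55| = 2.7435; 1.48*|1.4| = 2.072.
2 * sum of denominator = 2 * 4.8155 = 9.631.
dQ = -7.1532 / 9.631 = -0.7427 m^3/s.

-0.7427


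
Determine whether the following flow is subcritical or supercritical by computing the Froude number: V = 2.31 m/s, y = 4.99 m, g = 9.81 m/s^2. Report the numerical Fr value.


The Froude number is defined as Fr = V / sqrt(g*y).
g*y = 9.81 * 4.99 = 48.9519.
sqrt(g*y) = sqrt(48.9519) = 6.9966.
Fr = 2.31 / 6.9966 = 0.3302.
Since Fr < 1, the flow is subcritical.

0.3302


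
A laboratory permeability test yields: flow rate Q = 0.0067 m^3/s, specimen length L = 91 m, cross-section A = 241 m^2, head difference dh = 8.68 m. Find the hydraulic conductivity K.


From K = Q*L / (A*dh):
Numerator: Q*L = 0.0067 * 91 = 0.6097.
Denominator: A*dh = 241 * 8.68 = 2091.88.
K = 0.6097 / 2091.88 = 0.000291 m/s.

0.000291


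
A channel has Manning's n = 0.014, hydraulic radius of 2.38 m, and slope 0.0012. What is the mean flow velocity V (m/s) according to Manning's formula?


Manning's equation gives V = (1/n) * R^(2/3) * S^(1/2).
First, compute R^(2/3) = 2.38^(2/3) = 1.7826.
Next, S^(1/2) = 0.0012^(1/2) = 0.034641.
Then 1/n = 1/0.014 = 71.43.
V = 71.43 * 1.7826 * 0.034641 = 4.4108 m/s.

4.4108


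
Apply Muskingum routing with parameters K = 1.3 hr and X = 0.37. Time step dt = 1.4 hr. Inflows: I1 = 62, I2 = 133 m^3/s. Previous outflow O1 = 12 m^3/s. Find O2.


Muskingum coefficients:
denom = 2*K*(1-X) + dt = 2*1.3*(1-0.37) + 1.4 = 3.038.
C0 = (dt - 2*K*X)/denom = (1.4 - 2*1.3*0.37)/3.038 = 0.1442.
C1 = (dt + 2*K*X)/denom = (1.4 + 2*1.3*0.37)/3.038 = 0.7775.
C2 = (2*K*(1-X) - dt)/denom = 0.0783.
O2 = C0*I2 + C1*I1 + C2*O1
   = 0.1442*133 + 0.7775*62 + 0.0783*12
   = 68.32 m^3/s.

68.32


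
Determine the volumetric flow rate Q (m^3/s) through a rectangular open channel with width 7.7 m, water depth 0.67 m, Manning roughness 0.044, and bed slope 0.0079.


For a rectangular channel, the cross-sectional area A = b * y = 7.7 * 0.67 = 5.16 m^2.
The wetted perimeter P = b + 2y = 7.7 + 2*0.67 = 9.04 m.
Hydraulic radius R = A/P = 5.16/9.04 = 0.5707 m.
Velocity V = (1/n)*R^(2/3)*S^(1/2) = (1/0.044)*0.5707^(2/3)*0.0079^(1/2) = 1.3898 m/s.
Discharge Q = A * V = 5.16 * 1.3898 = 7.17 m^3/s.

7.17


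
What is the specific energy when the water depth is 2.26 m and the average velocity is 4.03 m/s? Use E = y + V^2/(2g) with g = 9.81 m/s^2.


Specific energy E = y + V^2/(2g).
Velocity head = V^2/(2g) = 4.03^2 / (2*9.81) = 16.2409 / 19.62 = 0.8278 m.
E = 2.26 + 0.8278 = 3.0878 m.

3.0878


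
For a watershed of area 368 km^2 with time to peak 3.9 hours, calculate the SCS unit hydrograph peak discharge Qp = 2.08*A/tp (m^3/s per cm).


SCS formula: Qp = 2.08 * A / tp.
Qp = 2.08 * 368 / 3.9
   = 765.44 / 3.9
   = 196.27 m^3/s per cm.

196.27


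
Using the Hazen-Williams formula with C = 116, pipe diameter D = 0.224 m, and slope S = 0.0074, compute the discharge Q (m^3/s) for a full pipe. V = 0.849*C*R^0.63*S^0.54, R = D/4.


For a full circular pipe, R = D/4 = 0.224/4 = 0.056 m.
V = 0.849 * 116 * 0.056^0.63 * 0.0074^0.54
  = 0.849 * 116 * 0.162689 * 0.070694
  = 1.1327 m/s.
Pipe area A = pi*D^2/4 = pi*0.224^2/4 = 0.0394 m^2.
Q = A * V = 0.0394 * 1.1327 = 0.0446 m^3/s.

0.0446


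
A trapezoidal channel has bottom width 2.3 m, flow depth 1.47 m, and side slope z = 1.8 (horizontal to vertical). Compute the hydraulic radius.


For a trapezoidal section with side slope z:
A = (b + z*y)*y = (2.3 + 1.8*1.47)*1.47 = 7.271 m^2.
P = b + 2*y*sqrt(1 + z^2) = 2.3 + 2*1.47*sqrt(1 + 1.8^2) = 8.354 m.
R = A/P = 7.271 / 8.354 = 0.8703 m.

0.8703


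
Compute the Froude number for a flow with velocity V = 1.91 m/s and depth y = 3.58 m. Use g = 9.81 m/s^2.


The Froude number is defined as Fr = V / sqrt(g*y).
g*y = 9.81 * 3.58 = 35.1198.
sqrt(g*y) = sqrt(35.1198) = 5.9262.
Fr = 1.91 / 5.9262 = 0.3223.

0.3223


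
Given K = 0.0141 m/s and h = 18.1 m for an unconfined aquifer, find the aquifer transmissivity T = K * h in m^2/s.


Transmissivity is defined as T = K * h.
T = 0.0141 * 18.1
  = 0.2552 m^2/s.

0.2552


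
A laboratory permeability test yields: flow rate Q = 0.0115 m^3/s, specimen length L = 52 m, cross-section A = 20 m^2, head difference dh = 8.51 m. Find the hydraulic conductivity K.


From K = Q*L / (A*dh):
Numerator: Q*L = 0.0115 * 52 = 0.598.
Denominator: A*dh = 20 * 8.51 = 170.2.
K = 0.598 / 170.2 = 0.003514 m/s.

0.003514


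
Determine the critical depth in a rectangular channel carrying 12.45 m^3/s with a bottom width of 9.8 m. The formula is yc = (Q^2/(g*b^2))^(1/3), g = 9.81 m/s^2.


Using yc = (Q^2 / (g * b^2))^(1/3):
Q^2 = 12.45^2 = 155.0.
g * b^2 = 9.81 * 9.8^2 = 9.81 * 96.04 = 942.15.
Q^2 / (g*b^2) = 155.0 / 942.15 = 0.1645.
yc = 0.1645^(1/3) = 0.5479 m.

0.5479


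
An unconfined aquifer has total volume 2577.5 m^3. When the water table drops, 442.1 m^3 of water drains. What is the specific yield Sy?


Specific yield Sy = Volume drained / Total volume.
Sy = 442.1 / 2577.5
   = 0.1715.

0.1715


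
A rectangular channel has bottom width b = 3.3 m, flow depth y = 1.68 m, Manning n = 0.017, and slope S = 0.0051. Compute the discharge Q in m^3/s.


For a rectangular channel, the cross-sectional area A = b * y = 3.3 * 1.68 = 5.54 m^2.
The wetted perimeter P = b + 2y = 3.3 + 2*1.68 = 6.66 m.
Hydraulic radius R = A/P = 5.54/6.66 = 0.8324 m.
Velocity V = (1/n)*R^(2/3)*S^(1/2) = (1/0.017)*0.8324^(2/3)*0.0051^(1/2) = 3.7174 m/s.
Discharge Q = A * V = 5.54 * 3.7174 = 20.609 m^3/s.

20.609


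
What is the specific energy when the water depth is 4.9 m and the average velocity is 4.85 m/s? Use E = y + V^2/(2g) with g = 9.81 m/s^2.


Specific energy E = y + V^2/(2g).
Velocity head = V^2/(2g) = 4.85^2 / (2*9.81) = 23.5225 / 19.62 = 1.1989 m.
E = 4.9 + 1.1989 = 6.0989 m.

6.0989


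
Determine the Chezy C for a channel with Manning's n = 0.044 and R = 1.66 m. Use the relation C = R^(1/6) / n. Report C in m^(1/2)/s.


The Chezy coefficient relates to Manning's n through C = R^(1/6) / n.
R^(1/6) = 1.66^(1/6) = 1.08814.
C = 1.08814 / 0.044 = 24.73 m^(1/2)/s.

24.73


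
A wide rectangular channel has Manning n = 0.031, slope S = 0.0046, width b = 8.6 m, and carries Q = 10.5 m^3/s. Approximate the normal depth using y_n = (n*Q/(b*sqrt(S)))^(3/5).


We use the wide-channel approximation y_n = (n*Q/(b*sqrt(S)))^(3/5).
sqrt(S) = sqrt(0.0046) = 0.067823.
Numerator: n*Q = 0.031 * 10.5 = 0.3255.
Denominator: b*sqrt(S) = 8.6 * 0.067823 = 0.583278.
arg = 0.5581.
y_n = 0.5581^(3/5) = 0.7047 m.

0.7047


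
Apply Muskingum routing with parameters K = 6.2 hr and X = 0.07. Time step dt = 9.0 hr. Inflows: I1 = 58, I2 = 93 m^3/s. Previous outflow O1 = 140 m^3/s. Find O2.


Muskingum coefficients:
denom = 2*K*(1-X) + dt = 2*6.2*(1-0.07) + 9.0 = 20.532.
C0 = (dt - 2*K*X)/denom = (9.0 - 2*6.2*0.07)/20.532 = 0.3961.
C1 = (dt + 2*K*X)/denom = (9.0 + 2*6.2*0.07)/20.532 = 0.4806.
C2 = (2*K*(1-X) - dt)/denom = 0.1233.
O2 = C0*I2 + C1*I1 + C2*O1
   = 0.3961*93 + 0.4806*58 + 0.1233*140
   = 81.97 m^3/s.

81.97


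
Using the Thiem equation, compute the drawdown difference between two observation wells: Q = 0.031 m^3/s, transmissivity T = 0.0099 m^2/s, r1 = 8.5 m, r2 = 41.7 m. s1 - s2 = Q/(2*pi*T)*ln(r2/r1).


Thiem equation: s1 - s2 = Q/(2*pi*T) * ln(r2/r1).
ln(r2/r1) = ln(41.7/8.5) = 1.5904.
Q/(2*pi*T) = 0.031 / (2*pi*0.0099) = 0.031 / 0.0622 = 0.4984.
s1 - s2 = 0.4984 * 1.5904 = 0.7926 m.

0.7926


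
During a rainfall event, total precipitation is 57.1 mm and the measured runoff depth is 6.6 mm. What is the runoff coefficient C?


The runoff coefficient C = runoff depth / rainfall depth.
C = 6.6 / 57.1
  = 0.1156.

0.1156


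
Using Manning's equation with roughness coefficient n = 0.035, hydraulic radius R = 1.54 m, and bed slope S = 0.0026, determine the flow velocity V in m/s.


Manning's equation gives V = (1/n) * R^(2/3) * S^(1/2).
First, compute R^(2/3) = 1.54^(2/3) = 1.3336.
Next, S^(1/2) = 0.0026^(1/2) = 0.05099.
Then 1/n = 1/0.035 = 28.57.
V = 28.57 * 1.3336 * 0.05099 = 1.9428 m/s.

1.9428


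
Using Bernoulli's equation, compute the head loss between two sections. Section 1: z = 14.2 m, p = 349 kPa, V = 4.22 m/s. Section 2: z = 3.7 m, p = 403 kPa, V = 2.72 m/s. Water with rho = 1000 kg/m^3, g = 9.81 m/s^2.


Total head at each section: H = z + p/(rho*g) + V^2/(2g).
H1 = 14.2 + 349*1000/(1000*9.81) + 4.22^2/(2*9.81)
   = 14.2 + 35.576 + 0.9077
   = 50.684 m.
H2 = 3.7 + 403*1000/(1000*9.81) + 2.72^2/(2*9.81)
   = 3.7 + 41.081 + 0.3771
   = 45.158 m.
h_L = H1 - H2 = 50.684 - 45.158 = 5.526 m.

5.526


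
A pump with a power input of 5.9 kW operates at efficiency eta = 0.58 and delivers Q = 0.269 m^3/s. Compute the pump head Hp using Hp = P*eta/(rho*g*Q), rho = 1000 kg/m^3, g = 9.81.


Pump head formula: Hp = P * eta / (rho * g * Q).
Numerator: P * eta = 5.9 * 1000 * 0.58 = 3422.0 W.
Denominator: rho * g * Q = 1000 * 9.81 * 0.269 = 2638.89.
Hp = 3422.0 / 2638.89 = 1.3 m.

1.3


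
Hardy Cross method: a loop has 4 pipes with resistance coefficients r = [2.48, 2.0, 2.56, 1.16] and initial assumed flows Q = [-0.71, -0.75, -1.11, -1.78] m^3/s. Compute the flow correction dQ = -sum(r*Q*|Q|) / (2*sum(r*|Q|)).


Numerator terms (r*Q*|Q|): 2.48*-0.71*|-0.71| = -1.2502; 2.0*-0.75*|-0.75| = -1.125; 2.56*-1.11*|-1.11| = -3.1542; 1.16*-1.78*|-1.78| = -3.6753.
Sum of numerator = -9.2047.
Denominator terms (r*|Q|): 2.48*|-0.71| = 1.7608; 2.0*|-0.75| = 1.5; 2.56*|-1.11| = 2.8416; 1.16*|-1.78| = 2.0648.
2 * sum of denominator = 2 * 8.1672 = 16.3344.
dQ = --9.2047 / 16.3344 = 0.5635 m^3/s.

0.5635


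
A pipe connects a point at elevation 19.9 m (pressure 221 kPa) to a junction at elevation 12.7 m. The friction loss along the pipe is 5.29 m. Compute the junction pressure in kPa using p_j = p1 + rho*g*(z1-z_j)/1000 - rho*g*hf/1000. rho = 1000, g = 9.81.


Junction pressure: p_j = p1 + rho*g*(z1 - z_j)/1000 - rho*g*hf/1000.
Elevation term = 1000*9.81*(19.9 - 12.7)/1000 = 70.632 kPa.
Friction term = 1000*9.81*5.29/1000 = 51.895 kPa.
p_j = 221 + 70.632 - 51.895 = 239.74 kPa.

239.74


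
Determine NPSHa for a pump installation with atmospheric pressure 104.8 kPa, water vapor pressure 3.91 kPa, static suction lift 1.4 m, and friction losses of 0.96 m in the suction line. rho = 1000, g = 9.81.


NPSHa = p_atm/(rho*g) - z_s - hf_s - p_vap/(rho*g).
p_atm/(rho*g) = 104.8*1000 / (1000*9.81) = 10.683 m.
p_vap/(rho*g) = 3.91*1000 / (1000*9.81) = 0.399 m.
NPSHa = 10.683 - 1.4 - 0.96 - 0.399
      = 7.92 m.

7.92


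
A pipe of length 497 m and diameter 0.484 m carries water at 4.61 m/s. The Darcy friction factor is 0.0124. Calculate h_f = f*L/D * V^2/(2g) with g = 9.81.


Darcy-Weisbach equation: h_f = f * (L/D) * V^2/(2g).
f * L/D = 0.0124 * 497/0.484 = 12.7331.
V^2/(2g) = 4.61^2 / (2*9.81) = 21.2521 / 19.62 = 1.0832 m.
h_f = 12.7331 * 1.0832 = 13.792 m.

13.792


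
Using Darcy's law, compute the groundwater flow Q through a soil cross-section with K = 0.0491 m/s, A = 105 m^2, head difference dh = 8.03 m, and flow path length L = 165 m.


Darcy's law: Q = K * A * i, where i = dh/L.
Hydraulic gradient i = 8.03 / 165 = 0.048667.
Q = 0.0491 * 105 * 0.048667
  = 0.2509 m^3/s.

0.2509


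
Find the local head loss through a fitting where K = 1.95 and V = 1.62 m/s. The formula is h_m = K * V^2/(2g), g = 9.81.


Minor loss formula: h_m = K * V^2/(2g).
V^2 = 1.62^2 = 2.6244.
V^2/(2g) = 2.6244 / 19.62 = 0.1338 m.
h_m = 1.95 * 0.1338 = 0.2608 m.

0.2608


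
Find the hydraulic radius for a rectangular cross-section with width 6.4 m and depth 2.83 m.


For a rectangular section:
Flow area A = b * y = 6.4 * 2.83 = 18.11 m^2.
Wetted perimeter P = b + 2y = 6.4 + 2*2.83 = 12.06 m.
Hydraulic radius R = A/P = 18.11 / 12.06 = 1.5018 m.

1.5018


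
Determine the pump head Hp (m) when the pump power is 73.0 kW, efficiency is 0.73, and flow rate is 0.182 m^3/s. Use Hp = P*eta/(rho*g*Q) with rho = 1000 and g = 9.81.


Pump head formula: Hp = P * eta / (rho * g * Q).
Numerator: P * eta = 73.0 * 1000 * 0.73 = 53290.0 W.
Denominator: rho * g * Q = 1000 * 9.81 * 0.182 = 1785.42.
Hp = 53290.0 / 1785.42 = 29.85 m.

29.85


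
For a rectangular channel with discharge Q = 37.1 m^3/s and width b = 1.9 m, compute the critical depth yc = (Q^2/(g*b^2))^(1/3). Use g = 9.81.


Using yc = (Q^2 / (g * b^2))^(1/3):
Q^2 = 37.1^2 = 1376.41.
g * b^2 = 9.81 * 1.9^2 = 9.81 * 3.61 = 35.41.
Q^2 / (g*b^2) = 1376.41 / 35.41 = 38.8707.
yc = 38.8707^(1/3) = 3.3873 m.

3.3873


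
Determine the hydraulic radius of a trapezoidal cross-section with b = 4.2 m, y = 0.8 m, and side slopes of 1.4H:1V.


For a trapezoidal section with side slope z:
A = (b + z*y)*y = (4.2 + 1.4*0.8)*0.8 = 4.256 m^2.
P = b + 2*y*sqrt(1 + z^2) = 4.2 + 2*0.8*sqrt(1 + 1.4^2) = 6.953 m.
R = A/P = 4.256 / 6.953 = 0.6121 m.

0.6121


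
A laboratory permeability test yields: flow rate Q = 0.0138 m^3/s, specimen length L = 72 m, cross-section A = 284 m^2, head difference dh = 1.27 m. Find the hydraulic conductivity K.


From K = Q*L / (A*dh):
Numerator: Q*L = 0.0138 * 72 = 0.9936.
Denominator: A*dh = 284 * 1.27 = 360.68.
K = 0.9936 / 360.68 = 0.002755 m/s.

0.002755


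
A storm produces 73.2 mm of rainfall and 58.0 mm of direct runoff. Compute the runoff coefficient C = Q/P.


The runoff coefficient C = runoff depth / rainfall depth.
C = 58.0 / 73.2
  = 0.7923.

0.7923


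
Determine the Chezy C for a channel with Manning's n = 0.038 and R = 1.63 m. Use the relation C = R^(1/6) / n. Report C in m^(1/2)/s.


The Chezy coefficient relates to Manning's n through C = R^(1/6) / n.
R^(1/6) = 1.63^(1/6) = 1.084837.
C = 1.084837 / 0.038 = 28.55 m^(1/2)/s.

28.55


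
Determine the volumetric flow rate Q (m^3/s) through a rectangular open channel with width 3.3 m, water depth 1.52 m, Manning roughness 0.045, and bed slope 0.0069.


For a rectangular channel, the cross-sectional area A = b * y = 3.3 * 1.52 = 5.02 m^2.
The wetted perimeter P = b + 2y = 3.3 + 2*1.52 = 6.34 m.
Hydraulic radius R = A/P = 5.02/6.34 = 0.7912 m.
Velocity V = (1/n)*R^(2/3)*S^(1/2) = (1/0.045)*0.7912^(2/3)*0.0069^(1/2) = 1.579 m/s.
Discharge Q = A * V = 5.02 * 1.579 = 7.92 m^3/s.

7.92


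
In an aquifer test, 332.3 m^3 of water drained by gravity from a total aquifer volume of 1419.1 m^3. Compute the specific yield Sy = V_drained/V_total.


Specific yield Sy = Volume drained / Total volume.
Sy = 332.3 / 1419.1
   = 0.2342.

0.2342


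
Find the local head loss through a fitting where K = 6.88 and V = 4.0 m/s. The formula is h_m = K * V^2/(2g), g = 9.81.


Minor loss formula: h_m = K * V^2/(2g).
V^2 = 4.0^2 = 16.0.
V^2/(2g) = 16.0 / 19.62 = 0.8155 m.
h_m = 6.88 * 0.8155 = 5.6106 m.

5.6106


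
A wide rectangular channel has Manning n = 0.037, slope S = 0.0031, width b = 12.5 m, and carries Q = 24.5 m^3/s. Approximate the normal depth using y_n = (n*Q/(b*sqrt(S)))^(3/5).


We use the wide-channel approximation y_n = (n*Q/(b*sqrt(S)))^(3/5).
sqrt(S) = sqrt(0.0031) = 0.055678.
Numerator: n*Q = 0.037 * 24.5 = 0.9065.
Denominator: b*sqrt(S) = 12.5 * 0.055678 = 0.695975.
arg = 1.3025.
y_n = 1.3025^(3/5) = 1.1718 m.

1.1718


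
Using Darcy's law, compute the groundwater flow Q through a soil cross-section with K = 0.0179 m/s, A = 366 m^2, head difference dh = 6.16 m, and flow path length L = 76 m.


Darcy's law: Q = K * A * i, where i = dh/L.
Hydraulic gradient i = 6.16 / 76 = 0.081053.
Q = 0.0179 * 366 * 0.081053
  = 0.531 m^3/s.

0.531


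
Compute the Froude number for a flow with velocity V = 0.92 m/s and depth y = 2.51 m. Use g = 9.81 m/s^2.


The Froude number is defined as Fr = V / sqrt(g*y).
g*y = 9.81 * 2.51 = 24.6231.
sqrt(g*y) = sqrt(24.6231) = 4.9622.
Fr = 0.92 / 4.9622 = 0.1854.

0.1854


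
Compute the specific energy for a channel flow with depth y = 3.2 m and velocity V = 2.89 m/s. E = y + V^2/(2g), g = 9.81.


Specific energy E = y + V^2/(2g).
Velocity head = V^2/(2g) = 2.89^2 / (2*9.81) = 8.3521 / 19.62 = 0.4257 m.
E = 3.2 + 0.4257 = 3.6257 m.

3.6257


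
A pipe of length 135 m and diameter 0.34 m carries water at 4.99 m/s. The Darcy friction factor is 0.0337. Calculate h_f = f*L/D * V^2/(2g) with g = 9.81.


Darcy-Weisbach equation: h_f = f * (L/D) * V^2/(2g).
f * L/D = 0.0337 * 135/0.34 = 13.3809.
V^2/(2g) = 4.99^2 / (2*9.81) = 24.9001 / 19.62 = 1.2691 m.
h_f = 13.3809 * 1.2691 = 16.982 m.

16.982


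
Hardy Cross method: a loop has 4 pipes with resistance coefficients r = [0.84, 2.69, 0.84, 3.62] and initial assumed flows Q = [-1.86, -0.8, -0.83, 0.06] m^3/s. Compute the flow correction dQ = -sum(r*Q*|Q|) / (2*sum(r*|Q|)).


Numerator terms (r*Q*|Q|): 0.84*-1.86*|-1.86| = -2.9061; 2.69*-0.8*|-0.8| = -1.7216; 0.84*-0.83*|-0.83| = -0.5787; 3.62*0.06*|0.06| = 0.013.
Sum of numerator = -5.1933.
Denominator terms (r*|Q|): 0.84*|-1.86| = 1.5624; 2.69*|-0.8| = 2.152; 0.84*|-0.83| = 0.6972; 3.62*|0.06| = 0.2172.
2 * sum of denominator = 2 * 4.6288 = 9.2576.
dQ = --5.1933 / 9.2576 = 0.561 m^3/s.

0.561


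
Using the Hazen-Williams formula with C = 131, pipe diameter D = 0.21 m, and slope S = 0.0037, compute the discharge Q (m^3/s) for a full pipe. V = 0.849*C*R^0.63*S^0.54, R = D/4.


For a full circular pipe, R = D/4 = 0.21/4 = 0.0525 m.
V = 0.849 * 131 * 0.0525^0.63 * 0.0037^0.54
  = 0.849 * 131 * 0.156207 * 0.048622
  = 0.8447 m/s.
Pipe area A = pi*D^2/4 = pi*0.21^2/4 = 0.0346 m^2.
Q = A * V = 0.0346 * 0.8447 = 0.0293 m^3/s.

0.0293


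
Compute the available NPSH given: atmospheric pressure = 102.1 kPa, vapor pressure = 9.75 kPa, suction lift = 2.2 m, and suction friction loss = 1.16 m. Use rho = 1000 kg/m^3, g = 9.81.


NPSHa = p_atm/(rho*g) - z_s - hf_s - p_vap/(rho*g).
p_atm/(rho*g) = 102.1*1000 / (1000*9.81) = 10.408 m.
p_vap/(rho*g) = 9.75*1000 / (1000*9.81) = 0.994 m.
NPSHa = 10.408 - 2.2 - 1.16 - 0.994
      = 6.05 m.

6.05


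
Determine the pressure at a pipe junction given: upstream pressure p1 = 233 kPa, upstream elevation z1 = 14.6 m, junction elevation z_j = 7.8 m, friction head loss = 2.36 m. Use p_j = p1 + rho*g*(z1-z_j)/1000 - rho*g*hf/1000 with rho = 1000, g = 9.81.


Junction pressure: p_j = p1 + rho*g*(z1 - z_j)/1000 - rho*g*hf/1000.
Elevation term = 1000*9.81*(14.6 - 7.8)/1000 = 66.708 kPa.
Friction term = 1000*9.81*2.36/1000 = 23.152 kPa.
p_j = 233 + 66.708 - 23.152 = 276.56 kPa.

276.56


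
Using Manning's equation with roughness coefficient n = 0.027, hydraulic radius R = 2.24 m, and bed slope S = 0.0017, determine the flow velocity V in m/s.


Manning's equation gives V = (1/n) * R^(2/3) * S^(1/2).
First, compute R^(2/3) = 2.24^(2/3) = 1.712.
Next, S^(1/2) = 0.0017^(1/2) = 0.041231.
Then 1/n = 1/0.027 = 37.04.
V = 37.04 * 1.712 * 0.041231 = 2.6143 m/s.

2.6143


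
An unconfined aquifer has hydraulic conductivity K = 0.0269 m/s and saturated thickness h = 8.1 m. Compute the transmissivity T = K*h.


Transmissivity is defined as T = K * h.
T = 0.0269 * 8.1
  = 0.2179 m^2/s.

0.2179


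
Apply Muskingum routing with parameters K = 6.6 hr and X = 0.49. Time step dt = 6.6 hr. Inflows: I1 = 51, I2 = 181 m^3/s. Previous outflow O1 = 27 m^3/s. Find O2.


Muskingum coefficients:
denom = 2*K*(1-X) + dt = 2*6.6*(1-0.49) + 6.6 = 13.332.
C0 = (dt - 2*K*X)/denom = (6.6 - 2*6.6*0.49)/13.332 = 0.0099.
C1 = (dt + 2*K*X)/denom = (6.6 + 2*6.6*0.49)/13.332 = 0.9802.
C2 = (2*K*(1-X) - dt)/denom = 0.0099.
O2 = C0*I2 + C1*I1 + C2*O1
   = 0.0099*181 + 0.9802*51 + 0.0099*27
   = 52.05 m^3/s.

52.05


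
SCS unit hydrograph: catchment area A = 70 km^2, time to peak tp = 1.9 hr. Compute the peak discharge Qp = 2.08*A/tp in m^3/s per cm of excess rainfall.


SCS formula: Qp = 2.08 * A / tp.
Qp = 2.08 * 70 / 1.9
   = 145.6 / 1.9
   = 76.63 m^3/s per cm.

76.63


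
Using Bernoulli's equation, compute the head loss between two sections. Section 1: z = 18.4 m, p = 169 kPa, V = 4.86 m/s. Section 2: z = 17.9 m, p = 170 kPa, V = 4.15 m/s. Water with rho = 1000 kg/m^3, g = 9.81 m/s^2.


Total head at each section: H = z + p/(rho*g) + V^2/(2g).
H1 = 18.4 + 169*1000/(1000*9.81) + 4.86^2/(2*9.81)
   = 18.4 + 17.227 + 1.2039
   = 36.831 m.
H2 = 17.9 + 170*1000/(1000*9.81) + 4.15^2/(2*9.81)
   = 17.9 + 17.329 + 0.8778
   = 36.107 m.
h_L = H1 - H2 = 36.831 - 36.107 = 0.724 m.

0.724


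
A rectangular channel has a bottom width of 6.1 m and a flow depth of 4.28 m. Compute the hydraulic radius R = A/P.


For a rectangular section:
Flow area A = b * y = 6.1 * 4.28 = 26.11 m^2.
Wetted perimeter P = b + 2y = 6.1 + 2*4.28 = 14.66 m.
Hydraulic radius R = A/P = 26.11 / 14.66 = 1.7809 m.

1.7809


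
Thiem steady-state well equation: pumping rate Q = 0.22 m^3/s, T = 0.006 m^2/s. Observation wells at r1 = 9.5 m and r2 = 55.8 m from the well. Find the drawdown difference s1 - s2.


Thiem equation: s1 - s2 = Q/(2*pi*T) * ln(r2/r1).
ln(r2/r1) = ln(55.8/9.5) = 1.7705.
Q/(2*pi*T) = 0.22 / (2*pi*0.006) = 0.22 / 0.0377 = 5.8357.
s1 - s2 = 5.8357 * 1.7705 = 10.332 m.

10.332


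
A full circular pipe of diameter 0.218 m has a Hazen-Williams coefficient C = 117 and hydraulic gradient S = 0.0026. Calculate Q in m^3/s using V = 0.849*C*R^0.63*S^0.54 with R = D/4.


For a full circular pipe, R = D/4 = 0.218/4 = 0.0545 m.
V = 0.849 * 117 * 0.0545^0.63 * 0.0026^0.54
  = 0.849 * 117 * 0.15993 * 0.040187
  = 0.6384 m/s.
Pipe area A = pi*D^2/4 = pi*0.218^2/4 = 0.0373 m^2.
Q = A * V = 0.0373 * 0.6384 = 0.0238 m^3/s.

0.0238


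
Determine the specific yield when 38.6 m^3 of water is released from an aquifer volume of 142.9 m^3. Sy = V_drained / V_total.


Specific yield Sy = Volume drained / Total volume.
Sy = 38.6 / 142.9
   = 0.2701.

0.2701


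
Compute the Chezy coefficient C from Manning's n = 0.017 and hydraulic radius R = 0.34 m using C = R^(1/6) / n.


The Chezy coefficient relates to Manning's n through C = R^(1/6) / n.
R^(1/6) = 0.34^(1/6) = 0.835436.
C = 0.835436 / 0.017 = 49.14 m^(1/2)/s.

49.14


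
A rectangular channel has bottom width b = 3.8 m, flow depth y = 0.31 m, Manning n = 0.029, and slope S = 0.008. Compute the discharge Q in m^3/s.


For a rectangular channel, the cross-sectional area A = b * y = 3.8 * 0.31 = 1.18 m^2.
The wetted perimeter P = b + 2y = 3.8 + 2*0.31 = 4.42 m.
Hydraulic radius R = A/P = 1.18/4.42 = 0.2665 m.
Velocity V = (1/n)*R^(2/3)*S^(1/2) = (1/0.029)*0.2665^(2/3)*0.008^(1/2) = 1.2773 m/s.
Discharge Q = A * V = 1.18 * 1.2773 = 1.505 m^3/s.

1.505


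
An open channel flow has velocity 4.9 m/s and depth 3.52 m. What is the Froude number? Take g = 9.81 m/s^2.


The Froude number is defined as Fr = V / sqrt(g*y).
g*y = 9.81 * 3.52 = 34.5312.
sqrt(g*y) = sqrt(34.5312) = 5.8763.
Fr = 4.9 / 5.8763 = 0.8339.

0.8339


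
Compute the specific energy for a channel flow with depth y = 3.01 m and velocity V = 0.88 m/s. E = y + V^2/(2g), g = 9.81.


Specific energy E = y + V^2/(2g).
Velocity head = V^2/(2g) = 0.88^2 / (2*9.81) = 0.7744 / 19.62 = 0.0395 m.
E = 3.01 + 0.0395 = 3.0495 m.

3.0495


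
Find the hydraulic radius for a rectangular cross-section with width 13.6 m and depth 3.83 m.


For a rectangular section:
Flow area A = b * y = 13.6 * 3.83 = 52.09 m^2.
Wetted perimeter P = b + 2y = 13.6 + 2*3.83 = 21.26 m.
Hydraulic radius R = A/P = 52.09 / 21.26 = 2.45 m.

2.45


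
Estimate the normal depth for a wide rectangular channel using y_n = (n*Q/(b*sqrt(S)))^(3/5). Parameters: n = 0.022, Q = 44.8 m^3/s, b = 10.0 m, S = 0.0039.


We use the wide-channel approximation y_n = (n*Q/(b*sqrt(S)))^(3/5).
sqrt(S) = sqrt(0.0039) = 0.06245.
Numerator: n*Q = 0.022 * 44.8 = 0.9856.
Denominator: b*sqrt(S) = 10.0 * 0.06245 = 0.6245.
arg = 1.5782.
y_n = 1.5782^(3/5) = 1.3149 m.

1.3149


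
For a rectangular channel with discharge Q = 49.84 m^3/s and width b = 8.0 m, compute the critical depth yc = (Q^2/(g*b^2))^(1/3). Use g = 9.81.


Using yc = (Q^2 / (g * b^2))^(1/3):
Q^2 = 49.84^2 = 2484.03.
g * b^2 = 9.81 * 8.0^2 = 9.81 * 64.0 = 627.84.
Q^2 / (g*b^2) = 2484.03 / 627.84 = 3.9565.
yc = 3.9565^(1/3) = 1.5816 m.

1.5816


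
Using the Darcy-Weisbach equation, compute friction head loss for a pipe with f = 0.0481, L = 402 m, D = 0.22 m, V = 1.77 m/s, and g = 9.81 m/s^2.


Darcy-Weisbach equation: h_f = f * (L/D) * V^2/(2g).
f * L/D = 0.0481 * 402/0.22 = 87.8918.
V^2/(2g) = 1.77^2 / (2*9.81) = 3.1329 / 19.62 = 0.1597 m.
h_f = 87.8918 * 0.1597 = 14.034 m.

14.034


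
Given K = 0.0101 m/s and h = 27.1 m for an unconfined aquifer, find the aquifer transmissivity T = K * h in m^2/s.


Transmissivity is defined as T = K * h.
T = 0.0101 * 27.1
  = 0.2737 m^2/s.

0.2737


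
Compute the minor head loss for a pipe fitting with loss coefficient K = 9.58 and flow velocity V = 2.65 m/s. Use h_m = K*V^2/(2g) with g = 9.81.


Minor loss formula: h_m = K * V^2/(2g).
V^2 = 2.65^2 = 7.0225.
V^2/(2g) = 7.0225 / 19.62 = 0.3579 m.
h_m = 9.58 * 0.3579 = 3.4289 m.

3.4289


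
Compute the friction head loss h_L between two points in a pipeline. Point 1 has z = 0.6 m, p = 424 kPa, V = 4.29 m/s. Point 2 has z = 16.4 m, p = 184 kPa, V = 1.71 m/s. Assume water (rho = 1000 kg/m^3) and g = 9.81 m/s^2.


Total head at each section: H = z + p/(rho*g) + V^2/(2g).
H1 = 0.6 + 424*1000/(1000*9.81) + 4.29^2/(2*9.81)
   = 0.6 + 43.221 + 0.938
   = 44.759 m.
H2 = 16.4 + 184*1000/(1000*9.81) + 1.71^2/(2*9.81)
   = 16.4 + 18.756 + 0.149
   = 35.305 m.
h_L = H1 - H2 = 44.759 - 35.305 = 9.454 m.

9.454


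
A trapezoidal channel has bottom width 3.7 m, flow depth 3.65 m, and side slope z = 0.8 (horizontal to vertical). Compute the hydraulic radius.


For a trapezoidal section with side slope z:
A = (b + z*y)*y = (3.7 + 0.8*3.65)*3.65 = 24.163 m^2.
P = b + 2*y*sqrt(1 + z^2) = 3.7 + 2*3.65*sqrt(1 + 0.8^2) = 13.049 m.
R = A/P = 24.163 / 13.049 = 1.8518 m.

1.8518


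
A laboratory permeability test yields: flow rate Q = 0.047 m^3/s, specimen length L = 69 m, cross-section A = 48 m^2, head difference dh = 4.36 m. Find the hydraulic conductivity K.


From K = Q*L / (A*dh):
Numerator: Q*L = 0.047 * 69 = 3.243.
Denominator: A*dh = 48 * 4.36 = 209.28.
K = 3.243 / 209.28 = 0.015496 m/s.

0.015496


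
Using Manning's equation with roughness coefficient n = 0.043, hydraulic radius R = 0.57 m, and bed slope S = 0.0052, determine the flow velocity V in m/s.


Manning's equation gives V = (1/n) * R^(2/3) * S^(1/2).
First, compute R^(2/3) = 0.57^(2/3) = 0.6875.
Next, S^(1/2) = 0.0052^(1/2) = 0.072111.
Then 1/n = 1/0.043 = 23.26.
V = 23.26 * 0.6875 * 0.072111 = 1.1529 m/s.

1.1529


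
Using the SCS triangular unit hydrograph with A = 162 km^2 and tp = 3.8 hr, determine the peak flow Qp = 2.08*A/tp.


SCS formula: Qp = 2.08 * A / tp.
Qp = 2.08 * 162 / 3.8
   = 336.96 / 3.8
   = 88.67 m^3/s per cm.

88.67


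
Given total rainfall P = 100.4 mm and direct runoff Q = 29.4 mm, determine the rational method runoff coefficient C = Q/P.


The runoff coefficient C = runoff depth / rainfall depth.
C = 29.4 / 100.4
  = 0.2928.

0.2928


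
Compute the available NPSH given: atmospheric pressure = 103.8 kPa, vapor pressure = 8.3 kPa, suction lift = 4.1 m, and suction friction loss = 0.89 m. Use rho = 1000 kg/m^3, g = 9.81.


NPSHa = p_atm/(rho*g) - z_s - hf_s - p_vap/(rho*g).
p_atm/(rho*g) = 103.8*1000 / (1000*9.81) = 10.581 m.
p_vap/(rho*g) = 8.3*1000 / (1000*9.81) = 0.846 m.
NPSHa = 10.581 - 4.1 - 0.89 - 0.846
      = 4.74 m.

4.74


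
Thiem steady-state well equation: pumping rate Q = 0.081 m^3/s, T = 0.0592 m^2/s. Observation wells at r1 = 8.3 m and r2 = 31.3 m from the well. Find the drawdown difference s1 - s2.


Thiem equation: s1 - s2 = Q/(2*pi*T) * ln(r2/r1).
ln(r2/r1) = ln(31.3/8.3) = 1.3274.
Q/(2*pi*T) = 0.081 / (2*pi*0.0592) = 0.081 / 0.372 = 0.2178.
s1 - s2 = 0.2178 * 1.3274 = 0.2891 m.

0.2891


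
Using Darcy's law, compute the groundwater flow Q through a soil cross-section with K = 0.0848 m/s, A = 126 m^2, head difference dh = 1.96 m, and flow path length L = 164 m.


Darcy's law: Q = K * A * i, where i = dh/L.
Hydraulic gradient i = 1.96 / 164 = 0.011951.
Q = 0.0848 * 126 * 0.011951
  = 0.1277 m^3/s.

0.1277


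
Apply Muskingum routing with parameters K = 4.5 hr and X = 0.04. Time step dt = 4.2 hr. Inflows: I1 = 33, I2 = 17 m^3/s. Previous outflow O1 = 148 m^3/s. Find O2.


Muskingum coefficients:
denom = 2*K*(1-X) + dt = 2*4.5*(1-0.04) + 4.2 = 12.84.
C0 = (dt - 2*K*X)/denom = (4.2 - 2*4.5*0.04)/12.84 = 0.2991.
C1 = (dt + 2*K*X)/denom = (4.2 + 2*4.5*0.04)/12.84 = 0.3551.
C2 = (2*K*(1-X) - dt)/denom = 0.3458.
O2 = C0*I2 + C1*I1 + C2*O1
   = 0.2991*17 + 0.3551*33 + 0.3458*148
   = 67.98 m^3/s.

67.98


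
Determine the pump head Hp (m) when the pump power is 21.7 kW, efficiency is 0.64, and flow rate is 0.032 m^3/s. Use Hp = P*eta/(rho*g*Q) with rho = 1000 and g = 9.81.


Pump head formula: Hp = P * eta / (rho * g * Q).
Numerator: P * eta = 21.7 * 1000 * 0.64 = 13888.0 W.
Denominator: rho * g * Q = 1000 * 9.81 * 0.032 = 313.92.
Hp = 13888.0 / 313.92 = 44.24 m.

44.24


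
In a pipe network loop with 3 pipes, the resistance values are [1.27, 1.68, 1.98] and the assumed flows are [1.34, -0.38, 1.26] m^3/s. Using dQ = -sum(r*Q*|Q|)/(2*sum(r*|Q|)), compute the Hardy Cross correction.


Numerator terms (r*Q*|Q|): 1.27*1.34*|1.34| = 2.2804; 1.68*-0.38*|-0.38| = -0.2426; 1.98*1.26*|1.26| = 3.1434.
Sum of numerator = 5.1813.
Denominator terms (r*|Q|): 1.27*|1.34| = 1.7018; 1.68*|-0.38| = 0.6384; 1.98*|1.26| = 2.4948.
2 * sum of denominator = 2 * 4.835 = 9.67.
dQ = -5.1813 / 9.67 = -0.5358 m^3/s.

-0.5358


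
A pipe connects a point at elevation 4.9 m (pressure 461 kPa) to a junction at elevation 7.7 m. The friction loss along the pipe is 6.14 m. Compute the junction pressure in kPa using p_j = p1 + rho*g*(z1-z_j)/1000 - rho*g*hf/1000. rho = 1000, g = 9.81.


Junction pressure: p_j = p1 + rho*g*(z1 - z_j)/1000 - rho*g*hf/1000.
Elevation term = 1000*9.81*(4.9 - 7.7)/1000 = -27.468 kPa.
Friction term = 1000*9.81*6.14/1000 = 60.233 kPa.
p_j = 461 + -27.468 - 60.233 = 373.3 kPa.

373.3


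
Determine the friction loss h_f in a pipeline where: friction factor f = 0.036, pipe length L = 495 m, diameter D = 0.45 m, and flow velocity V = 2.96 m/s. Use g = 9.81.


Darcy-Weisbach equation: h_f = f * (L/D) * V^2/(2g).
f * L/D = 0.036 * 495/0.45 = 39.6.
V^2/(2g) = 2.96^2 / (2*9.81) = 8.7616 / 19.62 = 0.4466 m.
h_f = 39.6 * 0.4466 = 17.684 m.

17.684


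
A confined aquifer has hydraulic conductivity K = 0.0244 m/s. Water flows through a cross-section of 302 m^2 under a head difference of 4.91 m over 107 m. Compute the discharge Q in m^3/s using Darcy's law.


Darcy's law: Q = K * A * i, where i = dh/L.
Hydraulic gradient i = 4.91 / 107 = 0.045888.
Q = 0.0244 * 302 * 0.045888
  = 0.3381 m^3/s.

0.3381


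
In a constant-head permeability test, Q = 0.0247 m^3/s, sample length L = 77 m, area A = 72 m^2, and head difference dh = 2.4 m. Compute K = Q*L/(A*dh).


From K = Q*L / (A*dh):
Numerator: Q*L = 0.0247 * 77 = 1.9019.
Denominator: A*dh = 72 * 2.4 = 172.8.
K = 1.9019 / 172.8 = 0.011006 m/s.

0.011006


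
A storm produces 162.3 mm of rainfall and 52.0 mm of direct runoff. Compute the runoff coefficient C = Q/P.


The runoff coefficient C = runoff depth / rainfall depth.
C = 52.0 / 162.3
  = 0.3204.

0.3204


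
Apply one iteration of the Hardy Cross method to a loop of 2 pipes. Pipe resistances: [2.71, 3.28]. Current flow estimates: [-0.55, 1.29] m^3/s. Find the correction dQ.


Numerator terms (r*Q*|Q|): 2.71*-0.55*|-0.55| = -0.8198; 3.28*1.29*|1.29| = 5.4582.
Sum of numerator = 4.6385.
Denominator terms (r*|Q|): 2.71*|-0.55| = 1.4905; 3.28*|1.29| = 4.2312.
2 * sum of denominator = 2 * 5.7217 = 11.4434.
dQ = -4.6385 / 11.4434 = -0.4053 m^3/s.

-0.4053


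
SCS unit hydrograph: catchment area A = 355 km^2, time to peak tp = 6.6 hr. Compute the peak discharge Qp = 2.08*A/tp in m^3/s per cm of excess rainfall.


SCS formula: Qp = 2.08 * A / tp.
Qp = 2.08 * 355 / 6.6
   = 738.4 / 6.6
   = 111.88 m^3/s per cm.

111.88


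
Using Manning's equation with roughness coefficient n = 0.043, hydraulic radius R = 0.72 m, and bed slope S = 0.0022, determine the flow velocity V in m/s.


Manning's equation gives V = (1/n) * R^(2/3) * S^(1/2).
First, compute R^(2/3) = 0.72^(2/3) = 0.8033.
Next, S^(1/2) = 0.0022^(1/2) = 0.046904.
Then 1/n = 1/0.043 = 23.26.
V = 23.26 * 0.8033 * 0.046904 = 0.8763 m/s.

0.8763


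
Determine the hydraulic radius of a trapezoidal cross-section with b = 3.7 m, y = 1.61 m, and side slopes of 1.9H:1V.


For a trapezoidal section with side slope z:
A = (b + z*y)*y = (3.7 + 1.9*1.61)*1.61 = 10.882 m^2.
P = b + 2*y*sqrt(1 + z^2) = 3.7 + 2*1.61*sqrt(1 + 1.9^2) = 10.614 m.
R = A/P = 10.882 / 10.614 = 1.0253 m.

1.0253


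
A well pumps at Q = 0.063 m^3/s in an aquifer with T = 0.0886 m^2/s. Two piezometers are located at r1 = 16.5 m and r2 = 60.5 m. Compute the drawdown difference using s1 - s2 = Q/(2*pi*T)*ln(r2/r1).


Thiem equation: s1 - s2 = Q/(2*pi*T) * ln(r2/r1).
ln(r2/r1) = ln(60.5/16.5) = 1.2993.
Q/(2*pi*T) = 0.063 / (2*pi*0.0886) = 0.063 / 0.5567 = 0.1132.
s1 - s2 = 0.1132 * 1.2993 = 0.147 m.

0.147


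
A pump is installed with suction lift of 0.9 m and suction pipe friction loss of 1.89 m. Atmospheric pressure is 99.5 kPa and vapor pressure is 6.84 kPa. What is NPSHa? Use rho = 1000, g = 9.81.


NPSHa = p_atm/(rho*g) - z_s - hf_s - p_vap/(rho*g).
p_atm/(rho*g) = 99.5*1000 / (1000*9.81) = 10.143 m.
p_vap/(rho*g) = 6.84*1000 / (1000*9.81) = 0.697 m.
NPSHa = 10.143 - 0.9 - 1.89 - 0.697
      = 6.66 m.

6.66


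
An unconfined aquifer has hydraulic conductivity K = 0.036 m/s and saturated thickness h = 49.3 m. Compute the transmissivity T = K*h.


Transmissivity is defined as T = K * h.
T = 0.036 * 49.3
  = 1.7748 m^2/s.

1.7748


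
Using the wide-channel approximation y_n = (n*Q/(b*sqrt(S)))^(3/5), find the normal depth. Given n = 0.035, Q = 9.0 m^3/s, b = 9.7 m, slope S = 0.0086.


We use the wide-channel approximation y_n = (n*Q/(b*sqrt(S)))^(3/5).
sqrt(S) = sqrt(0.0086) = 0.092736.
Numerator: n*Q = 0.035 * 9.0 = 0.315.
Denominator: b*sqrt(S) = 9.7 * 0.092736 = 0.899539.
arg = 0.3502.
y_n = 0.3502^(3/5) = 0.5328 m.

0.5328


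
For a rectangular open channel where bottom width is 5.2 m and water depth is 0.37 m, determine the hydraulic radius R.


For a rectangular section:
Flow area A = b * y = 5.2 * 0.37 = 1.92 m^2.
Wetted perimeter P = b + 2y = 5.2 + 2*0.37 = 5.94 m.
Hydraulic radius R = A/P = 1.92 / 5.94 = 0.3239 m.

0.3239


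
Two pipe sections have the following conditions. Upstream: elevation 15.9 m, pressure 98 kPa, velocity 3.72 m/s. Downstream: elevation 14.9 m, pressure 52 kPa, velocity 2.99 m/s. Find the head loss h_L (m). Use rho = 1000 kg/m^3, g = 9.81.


Total head at each section: H = z + p/(rho*g) + V^2/(2g).
H1 = 15.9 + 98*1000/(1000*9.81) + 3.72^2/(2*9.81)
   = 15.9 + 9.99 + 0.7053
   = 26.595 m.
H2 = 14.9 + 52*1000/(1000*9.81) + 2.99^2/(2*9.81)
   = 14.9 + 5.301 + 0.4557
   = 20.656 m.
h_L = H1 - H2 = 26.595 - 20.656 = 5.939 m.

5.939


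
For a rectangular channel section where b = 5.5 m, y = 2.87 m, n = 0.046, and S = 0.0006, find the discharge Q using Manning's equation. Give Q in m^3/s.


For a rectangular channel, the cross-sectional area A = b * y = 5.5 * 2.87 = 15.79 m^2.
The wetted perimeter P = b + 2y = 5.5 + 2*2.87 = 11.24 m.
Hydraulic radius R = A/P = 15.79/11.24 = 1.4044 m.
Velocity V = (1/n)*R^(2/3)*S^(1/2) = (1/0.046)*1.4044^(2/3)*0.0006^(1/2) = 0.6678 m/s.
Discharge Q = A * V = 15.79 * 0.6678 = 10.541 m^3/s.

10.541


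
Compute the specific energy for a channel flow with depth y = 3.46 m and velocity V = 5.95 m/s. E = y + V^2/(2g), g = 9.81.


Specific energy E = y + V^2/(2g).
Velocity head = V^2/(2g) = 5.95^2 / (2*9.81) = 35.4025 / 19.62 = 1.8044 m.
E = 3.46 + 1.8044 = 5.2644 m.

5.2644


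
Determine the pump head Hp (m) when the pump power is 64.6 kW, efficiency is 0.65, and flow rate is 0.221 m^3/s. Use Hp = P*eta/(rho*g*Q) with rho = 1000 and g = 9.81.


Pump head formula: Hp = P * eta / (rho * g * Q).
Numerator: P * eta = 64.6 * 1000 * 0.65 = 41990.0 W.
Denominator: rho * g * Q = 1000 * 9.81 * 0.221 = 2168.01.
Hp = 41990.0 / 2168.01 = 19.37 m.

19.37


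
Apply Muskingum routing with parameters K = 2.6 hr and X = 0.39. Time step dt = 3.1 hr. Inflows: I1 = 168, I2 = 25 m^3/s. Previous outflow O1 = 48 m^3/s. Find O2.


Muskingum coefficients:
denom = 2*K*(1-X) + dt = 2*2.6*(1-0.39) + 3.1 = 6.272.
C0 = (dt - 2*K*X)/denom = (3.1 - 2*2.6*0.39)/6.272 = 0.1709.
C1 = (dt + 2*K*X)/denom = (3.1 + 2*2.6*0.39)/6.272 = 0.8176.
C2 = (2*K*(1-X) - dt)/denom = 0.0115.
O2 = C0*I2 + C1*I1 + C2*O1
   = 0.1709*25 + 0.8176*168 + 0.0115*48
   = 142.18 m^3/s.

142.18


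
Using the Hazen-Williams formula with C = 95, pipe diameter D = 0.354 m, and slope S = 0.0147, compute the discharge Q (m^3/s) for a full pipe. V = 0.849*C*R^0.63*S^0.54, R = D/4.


For a full circular pipe, R = D/4 = 0.354/4 = 0.0885 m.
V = 0.849 * 95 * 0.0885^0.63 * 0.0147^0.54
  = 0.849 * 95 * 0.217057 * 0.102412
  = 1.7929 m/s.
Pipe area A = pi*D^2/4 = pi*0.354^2/4 = 0.0984 m^2.
Q = A * V = 0.0984 * 1.7929 = 0.1765 m^3/s.

0.1765
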